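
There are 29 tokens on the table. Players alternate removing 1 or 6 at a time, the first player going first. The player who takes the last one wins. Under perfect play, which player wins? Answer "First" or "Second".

First

i:   0  1  2  3  4  5  6  7  8  9 10 11 12 13 14 15 16 17 18 19 20 21 22 23 24 25 26 27 28 29
     L  W  L  W  L  W  W  L  W  L  W  L  W  W  L  W  L  W  L  W  W  L  W  L  W  L  W  W  L  W
Position 29 is W, so the first player wins.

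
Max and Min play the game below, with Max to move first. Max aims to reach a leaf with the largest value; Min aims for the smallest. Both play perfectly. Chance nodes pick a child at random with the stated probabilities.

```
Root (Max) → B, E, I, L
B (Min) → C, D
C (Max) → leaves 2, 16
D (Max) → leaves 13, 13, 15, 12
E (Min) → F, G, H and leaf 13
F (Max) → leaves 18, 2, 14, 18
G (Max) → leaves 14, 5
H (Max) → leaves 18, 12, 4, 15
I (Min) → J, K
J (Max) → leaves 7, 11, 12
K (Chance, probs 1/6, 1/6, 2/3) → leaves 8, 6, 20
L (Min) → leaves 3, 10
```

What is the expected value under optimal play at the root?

15

C (Max): max(2, 16) = 16
D (Max): max(13, 13, 15, 12) = 15
B (Min): min(16, 15) = 15
F (Max): max(18, 2, 14, 18) = 18
G (Max): max(14, 5) = 14
H (Max): max(18, 12, 4, 15) = 18
E (Min): min(18, 14, 18, 13) = 13
J (Max): max(7, 11, 12) = 12
K (Chance): 1/6·8 + 1/6·6 + 2/3·20 = 15.67
I (Min): min(12, 15.67) = 12
L (Min): min(3, 10) = 3
Root (Max): max(15, 13, 12, 3) = 15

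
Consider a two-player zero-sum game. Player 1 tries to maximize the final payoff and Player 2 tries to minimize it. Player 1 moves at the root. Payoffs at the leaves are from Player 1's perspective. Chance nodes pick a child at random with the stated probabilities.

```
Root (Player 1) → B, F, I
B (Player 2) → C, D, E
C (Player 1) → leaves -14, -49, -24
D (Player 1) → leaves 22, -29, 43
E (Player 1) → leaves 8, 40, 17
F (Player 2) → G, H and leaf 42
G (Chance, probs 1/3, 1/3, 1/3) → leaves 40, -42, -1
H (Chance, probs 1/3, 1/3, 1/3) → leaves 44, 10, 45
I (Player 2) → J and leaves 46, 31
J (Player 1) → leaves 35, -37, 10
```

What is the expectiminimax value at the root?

C (Player 1): max(-14, -49, -24) = -14
D (Player 1): max(22, -29, 43) = 43
E (Player 1): max(8, 40, 17) = 40
B (Player 2): min(-14, 43, 40) = -14
G (Chance): 1/3·40 + 1/3·-42 + 1/3·-1 = -1
H (Chance): 1/3·44 + 1/3·10 + 1/3·45 = 33
F (Player 2): min(-1, 33, 42) = -1
J (Player 1): max(35, -37, 10) = 35
I (Player 2): min(35, 46, 31) = 31
Root (Player 1): max(-14, -1, 31) = 31

31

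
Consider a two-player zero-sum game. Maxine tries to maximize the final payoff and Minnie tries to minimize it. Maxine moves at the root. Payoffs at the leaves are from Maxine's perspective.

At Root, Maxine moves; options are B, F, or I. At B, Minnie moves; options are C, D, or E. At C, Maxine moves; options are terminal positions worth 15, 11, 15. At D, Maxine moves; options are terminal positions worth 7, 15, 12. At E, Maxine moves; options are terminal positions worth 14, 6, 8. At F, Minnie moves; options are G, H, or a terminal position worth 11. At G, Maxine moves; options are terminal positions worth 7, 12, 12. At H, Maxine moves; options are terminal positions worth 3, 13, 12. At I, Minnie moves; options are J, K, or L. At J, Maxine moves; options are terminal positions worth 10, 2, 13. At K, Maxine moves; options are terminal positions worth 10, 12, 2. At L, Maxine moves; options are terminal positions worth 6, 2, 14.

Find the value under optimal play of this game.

14

C (Maxine): max(15, 11, 15) = 15
D (Maxine): max(7, 15, 12) = 15
E (Maxine): max(14, 6, 8) = 14
B (Minnie): min(15, 15, 14) = 14
G (Maxine): max(7, 12, 12) = 12
H (Maxine): max(3, 13, 12) = 13
F (Minnie): min(12, 13, 11) = 11
J (Maxine): max(10, 2, 13) = 13
K (Maxine): max(10, 12, 2) = 12
L (Maxine): max(6, 2, 14) = 14
I (Minnie): min(13, 12, 14) = 12
Root (Maxine): max(14, 11, 12) = 14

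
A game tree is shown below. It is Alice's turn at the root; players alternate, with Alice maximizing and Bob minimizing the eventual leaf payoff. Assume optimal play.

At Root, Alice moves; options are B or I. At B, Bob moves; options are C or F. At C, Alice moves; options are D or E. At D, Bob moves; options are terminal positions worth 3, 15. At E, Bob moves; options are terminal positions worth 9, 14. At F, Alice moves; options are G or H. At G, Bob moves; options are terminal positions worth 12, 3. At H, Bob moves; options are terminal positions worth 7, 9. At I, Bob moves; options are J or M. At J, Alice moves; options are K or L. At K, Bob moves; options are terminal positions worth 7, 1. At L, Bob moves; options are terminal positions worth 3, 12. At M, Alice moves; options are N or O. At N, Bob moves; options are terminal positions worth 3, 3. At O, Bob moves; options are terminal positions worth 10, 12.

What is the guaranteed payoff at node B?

7

D: min(3, 15) = 3
E: min(9, 14) = 9
C: max(3, 9) = 9
G: min(12, 3) = 3
H: min(7, 9) = 7
F: max(3, 7) = 7
B: min(9, 7) = 7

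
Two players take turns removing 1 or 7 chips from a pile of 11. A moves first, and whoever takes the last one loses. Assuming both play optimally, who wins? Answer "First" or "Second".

Positions where the player to move wins (W) vs loses (L):
i:   0  1  2  3  4  5  6  7  8  9 10 11
     W  L  W  L  W  L  W  L  W  L  W  L
Position 11 is L, so the second player wins.

Second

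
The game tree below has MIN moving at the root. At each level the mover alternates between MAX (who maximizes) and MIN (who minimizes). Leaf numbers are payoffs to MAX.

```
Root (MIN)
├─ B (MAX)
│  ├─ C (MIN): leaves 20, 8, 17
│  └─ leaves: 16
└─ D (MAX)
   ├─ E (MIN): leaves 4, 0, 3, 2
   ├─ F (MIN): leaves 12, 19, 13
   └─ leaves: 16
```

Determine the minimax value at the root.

C (MIN): min(20, 8, 17) = 8
B (MAX): max(8, 16) = 16
E (MIN): min(4, 0, 3, 2) = 0
F (MIN): min(12, 19, 13) = 12
D (MAX): max(0, 12, 16) = 16
Root (MIN): min(16, 16) = 16

16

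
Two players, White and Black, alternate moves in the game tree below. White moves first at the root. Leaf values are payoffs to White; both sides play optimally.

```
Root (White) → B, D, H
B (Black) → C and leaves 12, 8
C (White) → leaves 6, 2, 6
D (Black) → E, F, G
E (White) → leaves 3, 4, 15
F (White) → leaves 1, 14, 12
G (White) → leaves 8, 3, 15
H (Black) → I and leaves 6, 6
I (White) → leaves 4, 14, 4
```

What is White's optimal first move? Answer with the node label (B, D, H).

D

C (White): max(6, 2, 6) = 6
B (Black): min(6, 12, 8) = 6
E (White): max(3, 4, 15) = 15
F (White): max(1, 14, 12) = 14
G (White): max(8, 3, 15) = 15
D (Black): min(15, 14, 15) = 14
I (White): max(4, 14, 4) = 14
H (Black): min(14, 6, 6) = 6
Root (White): max(6, 14, 6) = 14
White picks the child with the highest value: D (value 14).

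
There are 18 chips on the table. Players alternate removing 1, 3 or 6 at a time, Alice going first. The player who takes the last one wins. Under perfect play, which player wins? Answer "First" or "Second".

Mark each pile size as W (mover wins) or L (mover loses):
i:   0  1  2  3  4  5  6  7  8  9 10 11 12 13 14 15 16 17 18
     L  W  L  W  L  W  W  W  W  L  W  L  W  L  W  W  W  W  L
Position 18 is L, so the second player wins.

Second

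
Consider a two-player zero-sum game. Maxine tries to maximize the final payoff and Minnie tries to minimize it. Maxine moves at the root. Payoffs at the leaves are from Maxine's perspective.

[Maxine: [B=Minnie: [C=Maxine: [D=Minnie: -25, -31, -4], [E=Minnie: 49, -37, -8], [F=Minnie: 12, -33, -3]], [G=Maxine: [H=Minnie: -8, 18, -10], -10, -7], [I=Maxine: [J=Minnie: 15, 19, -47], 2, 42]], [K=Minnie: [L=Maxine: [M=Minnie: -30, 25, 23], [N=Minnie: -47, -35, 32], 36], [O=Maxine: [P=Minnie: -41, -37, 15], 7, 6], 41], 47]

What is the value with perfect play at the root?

D (Minnie): min(-25, -31, -4) = -31
E (Minnie): min(49, -37, -8) = -37
F (Minnie): min(12, -33, -3) = -33
C (Maxine): max(-31, -37, -33) = -31
H (Minnie): min(-8, 18, -10) = -10
G (Maxine): max(-10, -10, -7) = -7
J (Minnie): min(15, 19, -47) = -47
I (Maxine): max(-47, 2, 42) = 42
B (Minnie): min(-31, -7, 42) = -31
M (Minnie): min(-30, 25, 23) = -30
N (Minnie): min(-47, -35, 32) = -47
L (Maxine): max(-30, -47, 36) = 36
P (Minnie): min(-41, -37, 15) = -41
O (Maxine): max(-41, 7, 6) = 7
K (Minnie): min(36, 7, 41) = 7
Root (Maxine): max(-31, 7, 47) = 47

47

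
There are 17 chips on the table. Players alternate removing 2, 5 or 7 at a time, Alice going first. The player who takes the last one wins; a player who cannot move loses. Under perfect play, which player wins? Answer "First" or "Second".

Positions where the player to move wins (W) vs loses (L):
i:   0  1  2  3  4  5  6  7  8  9 10 11 12 13 14 15 16 17
     L  L  W  W  L  W  W  W  W  W  L  W  W  L  L  W  W  W
Position 17 is W, so the first player wins.

First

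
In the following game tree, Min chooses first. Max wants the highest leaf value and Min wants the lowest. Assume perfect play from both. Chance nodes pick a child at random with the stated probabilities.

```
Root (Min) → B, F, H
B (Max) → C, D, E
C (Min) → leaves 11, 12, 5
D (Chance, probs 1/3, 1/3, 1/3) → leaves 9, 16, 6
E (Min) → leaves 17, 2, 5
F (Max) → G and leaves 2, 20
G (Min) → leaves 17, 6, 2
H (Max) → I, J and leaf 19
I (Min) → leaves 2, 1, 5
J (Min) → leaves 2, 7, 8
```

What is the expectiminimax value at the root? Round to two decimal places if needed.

10.33

C (Min): min(11, 12, 5) = 5
D (Chance): 1/3·9 + 1/3·16 + 1/3·6 = 10.33
E (Min): min(17, 2, 5) = 2
B (Max): max(5, 10.33, 2) = 10.33
G (Min): min(17, 6, 2) = 2
F (Max): max(2, 2, 20) = 20
I (Min): min(2, 1, 5) = 1
J (Min): min(2, 7, 8) = 2
H (Max): max(1, 2, 19) = 19
Root (Min): min(10.33, 20, 19) = 10.33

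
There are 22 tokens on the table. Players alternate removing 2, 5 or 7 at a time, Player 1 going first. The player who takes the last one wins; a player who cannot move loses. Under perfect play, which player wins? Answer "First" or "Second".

Second

W/L table (W = player to move can force a win):
i:   0  1  2  3  4  5  6  7  8  9 10 11 12 13 14 15 16 17 18 19 20 21 22
     L  L  W  W  L  W  W  W  W  W  L  W  W  L  L  W  W  W  W  W  W  W  L
Position 22 is L, so the second player wins.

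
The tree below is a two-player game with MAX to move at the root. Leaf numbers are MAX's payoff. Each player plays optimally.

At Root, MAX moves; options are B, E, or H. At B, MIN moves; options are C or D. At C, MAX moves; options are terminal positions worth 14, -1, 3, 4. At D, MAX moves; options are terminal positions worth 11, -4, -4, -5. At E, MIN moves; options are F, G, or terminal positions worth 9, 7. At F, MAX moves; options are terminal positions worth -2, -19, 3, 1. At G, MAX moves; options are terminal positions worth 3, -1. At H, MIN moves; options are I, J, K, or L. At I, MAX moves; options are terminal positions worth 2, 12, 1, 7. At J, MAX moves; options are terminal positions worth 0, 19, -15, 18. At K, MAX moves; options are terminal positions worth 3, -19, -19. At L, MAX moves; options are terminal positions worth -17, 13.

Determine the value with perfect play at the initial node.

11

C (MAX): max(14, -1, 3, 4) = 14
D (MAX): max(11, -4, -4, -5) = 11
B (MIN): min(14, 11) = 11
F (MAX): max(-2, -19, 3, 1) = 3
G (MAX): max(3, -1) = 3
E (MIN): min(3, 3, 9, 7) = 3
I (MAX): max(2, 12, 1, 7) = 12
J (MAX): max(0, 19, -15, 18) = 19
K (MAX): max(3, -19, -19) = 3
L (MAX): max(-17, 13) = 13
H (MIN): min(12, 19, 3, 13) = 3
Root (MAX): max(11, 3, 3) = 11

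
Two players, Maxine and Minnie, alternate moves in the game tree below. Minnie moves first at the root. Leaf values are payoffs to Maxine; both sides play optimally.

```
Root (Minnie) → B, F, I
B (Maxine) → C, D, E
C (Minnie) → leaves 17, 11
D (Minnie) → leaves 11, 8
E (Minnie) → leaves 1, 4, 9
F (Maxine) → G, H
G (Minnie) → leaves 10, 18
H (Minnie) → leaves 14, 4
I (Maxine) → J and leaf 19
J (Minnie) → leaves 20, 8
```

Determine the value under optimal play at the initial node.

10

C (Minnie): min(17, 11) = 11
D (Minnie): min(11, 8) = 8
E (Minnie): min(1, 4, 9) = 1
B (Maxine): max(11, 8, 1) = 11
G (Minnie): min(10, 18) = 10
H (Minnie): min(14, 4) = 4
F (Maxine): max(10, 4) = 10
J (Minnie): min(20, 8) = 8
I (Maxine): max(8, 19) = 19
Root (Minnie): min(11, 10, 19) = 10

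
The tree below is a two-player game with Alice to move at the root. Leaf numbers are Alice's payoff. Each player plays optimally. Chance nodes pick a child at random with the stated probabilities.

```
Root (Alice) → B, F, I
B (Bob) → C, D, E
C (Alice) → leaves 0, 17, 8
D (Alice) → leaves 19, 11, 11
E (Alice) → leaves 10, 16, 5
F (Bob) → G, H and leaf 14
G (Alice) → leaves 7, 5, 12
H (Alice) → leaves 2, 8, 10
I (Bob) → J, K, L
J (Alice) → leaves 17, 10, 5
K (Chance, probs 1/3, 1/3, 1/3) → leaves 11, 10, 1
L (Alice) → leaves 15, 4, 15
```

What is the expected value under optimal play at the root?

C (Alice): max(0, 17, 8) = 17
D (Alice): max(19, 11, 11) = 19
E (Alice): max(10, 16, 5) = 16
B (Bob): min(17, 19, 16) = 16
G (Alice): max(7, 5, 12) = 12
H (Alice): max(2, 8, 10) = 10
F (Bob): min(12, 10, 14) = 10
J (Alice): max(17, 10, 5) = 17
K (Chance): 1/3·11 + 1/3·10 + 1/3·1 = 7.33
L (Alice): max(15, 4, 15) = 15
I (Bob): min(17, 7.33, 15) = 7.33
Root (Alice): max(16, 10, 7.33) = 16

16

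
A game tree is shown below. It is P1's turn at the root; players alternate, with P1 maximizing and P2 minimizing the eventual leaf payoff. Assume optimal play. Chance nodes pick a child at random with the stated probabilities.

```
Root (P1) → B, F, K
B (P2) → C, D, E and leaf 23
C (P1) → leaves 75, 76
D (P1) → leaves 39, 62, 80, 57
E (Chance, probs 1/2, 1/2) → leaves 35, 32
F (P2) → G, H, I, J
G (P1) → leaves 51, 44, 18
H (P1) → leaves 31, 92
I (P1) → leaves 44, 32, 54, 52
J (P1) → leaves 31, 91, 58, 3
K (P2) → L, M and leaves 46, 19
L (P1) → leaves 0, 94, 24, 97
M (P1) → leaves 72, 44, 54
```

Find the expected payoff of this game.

51

C (P1): max(75, 76) = 76
D (P1): max(39, 62, 80, 57) = 80
E (Chance): 1/2·35 + 1/2·32 = 33.5
B (P2): min(76, 80, 33.5, 23) = 23
G (P1): max(51, 44, 18) = 51
H (P1): max(31, 92) = 92
I (P1): max(44, 32, 54, 52) = 54
J (P1): max(31, 91, 58, 3) = 91
F (P2): min(51, 92, 54, 91) = 51
L (P1): max(0, 94, 24, 97) = 97
M (P1): max(72, 44, 54) = 72
K (P2): min(97, 72, 46, 19) = 19
Root (P1): max(23, 51, 19) = 51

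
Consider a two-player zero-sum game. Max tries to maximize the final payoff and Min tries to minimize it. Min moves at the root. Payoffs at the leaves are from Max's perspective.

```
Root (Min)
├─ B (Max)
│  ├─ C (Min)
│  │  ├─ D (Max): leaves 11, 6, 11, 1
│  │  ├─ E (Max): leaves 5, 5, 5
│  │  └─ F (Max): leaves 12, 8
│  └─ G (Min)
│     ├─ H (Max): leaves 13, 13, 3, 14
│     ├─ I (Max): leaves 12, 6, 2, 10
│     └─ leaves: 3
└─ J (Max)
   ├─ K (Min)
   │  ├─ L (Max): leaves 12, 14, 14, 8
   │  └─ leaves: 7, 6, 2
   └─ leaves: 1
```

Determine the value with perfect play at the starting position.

D (Max): max(11, 6, 11, 1) = 11
E (Max): max(5, 5, 5) = 5
F (Max): max(12, 8) = 12
C (Min): min(11, 5, 12) = 5
H (Max): max(13, 13, 3, 14) = 14
I (Max): max(12, 6, 2, 10) = 12
G (Min): min(14, 12, 3) = 3
B (Max): max(5, 3) = 5
L (Max): max(12, 14, 14, 8) = 14
K (Min): min(14, 7, 6, 2) = 2
J (Max): max(2, 1) = 2
Root (Min): min(5, 2) = 2

2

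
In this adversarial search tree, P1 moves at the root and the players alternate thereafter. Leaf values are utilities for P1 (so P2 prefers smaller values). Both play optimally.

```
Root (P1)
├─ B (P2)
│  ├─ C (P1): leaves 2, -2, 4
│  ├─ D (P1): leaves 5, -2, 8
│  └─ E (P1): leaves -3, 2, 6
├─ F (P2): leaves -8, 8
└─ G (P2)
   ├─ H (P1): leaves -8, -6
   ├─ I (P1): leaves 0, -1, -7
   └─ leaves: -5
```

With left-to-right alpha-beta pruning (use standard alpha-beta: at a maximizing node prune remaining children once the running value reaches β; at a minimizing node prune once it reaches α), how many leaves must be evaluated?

C [α=-∞,β=+∞]: v=4
D [α=-∞,β=4]: v=5 after child 1 ≥ β → β-cutoff, skip 2
E [α=-∞,β=4]: v=6
B [α=-∞,β=+∞]: v=4
F [α=4,β=+∞]: v=-8 after child 1 ≤ α → α-cutoff, skip 1
H [α=4,β=+∞]: v=-6
G [α=4,β=+∞]: v=-6 after child 1 ≤ α → α-cutoff, skip 2
Root [α=-∞,β=+∞]: v=4
Leaves evaluated: 10 of 17.

10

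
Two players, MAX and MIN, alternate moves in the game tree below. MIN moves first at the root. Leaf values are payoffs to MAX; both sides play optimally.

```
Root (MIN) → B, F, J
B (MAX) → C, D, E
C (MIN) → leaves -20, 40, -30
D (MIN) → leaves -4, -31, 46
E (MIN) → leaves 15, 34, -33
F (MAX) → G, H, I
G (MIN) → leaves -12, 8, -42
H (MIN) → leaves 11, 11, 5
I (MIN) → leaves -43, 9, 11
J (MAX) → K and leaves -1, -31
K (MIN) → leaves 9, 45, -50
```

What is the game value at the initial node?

-30

C (MIN): min(-20, 40, -30) = -30
D (MIN): min(-4, -31, 46) = -31
E (MIN): min(15, 34, -33) = -33
B (MAX): max(-30, -31, -33) = -30
G (MIN): min(-12, 8, -42) = -42
H (MIN): min(11, 11, 5) = 5
I (MIN): min(-43, 9, 11) = -43
F (MAX): max(-42, 5, -43) = 5
K (MIN): min(9, 45, -50) = -50
J (MAX): max(-50, -1, -31) = -1
Root (MIN): min(-30, 5, -1) = -30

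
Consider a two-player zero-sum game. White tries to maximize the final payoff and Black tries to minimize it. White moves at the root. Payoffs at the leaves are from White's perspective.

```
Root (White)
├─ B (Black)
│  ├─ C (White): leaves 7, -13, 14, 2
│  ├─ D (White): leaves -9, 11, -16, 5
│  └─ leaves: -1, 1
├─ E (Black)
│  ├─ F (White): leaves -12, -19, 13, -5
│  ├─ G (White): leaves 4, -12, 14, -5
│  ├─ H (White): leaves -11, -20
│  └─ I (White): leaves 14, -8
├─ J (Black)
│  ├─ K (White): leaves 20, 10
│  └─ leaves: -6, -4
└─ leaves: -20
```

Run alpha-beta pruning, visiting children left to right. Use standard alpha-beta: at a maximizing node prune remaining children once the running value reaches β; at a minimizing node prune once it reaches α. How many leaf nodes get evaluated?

23

C [α=-∞,β=+∞]: v=14
D [α=-∞,β=14]: v=11
B [α=-∞,β=+∞]: v=-1
F [α=-1,β=+∞]: v=13
G [α=-1,β=13]: v=14 after child 3 ≥ β → β-cutoff, skip 1
H [α=-1,β=13]: v=-11
E [α=-1,β=+∞]: v=-11 after child 3 ≤ α → α-cutoff, skip 1
K [α=-1,β=+∞]: v=20
J [α=-1,β=+∞]: v=-6 after child 2 ≤ α → α-cutoff, skip 1
Root [α=-∞,β=+∞]: v=-1
Leaves evaluated: 23 of 27.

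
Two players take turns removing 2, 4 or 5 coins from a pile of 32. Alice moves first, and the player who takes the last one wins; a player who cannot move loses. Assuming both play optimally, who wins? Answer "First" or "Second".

Mark each pile size as W (mover wins) or L (mover loses):
i:   0  1  2  3  4  5  6  7  8  9 10 11 12 13 14 15 16 17 18 19 20 21 22 23 24 25 26 27 28 29 30 31 32
     L  L  W  W  W  W  W  L  L  W  W  W  W  W  L  L  W  W  W  W  W  L  L  W  W  W  W  W  L  L  W  W  W
Position 32 is W, so the first player wins.

First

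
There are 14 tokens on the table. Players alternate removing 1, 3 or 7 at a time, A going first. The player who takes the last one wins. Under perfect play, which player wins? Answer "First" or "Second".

Second

i:   0  1  2  3  4  5  6  7  8  9 10 11 12 13 14
     L  W  L  W  L  W  L  W  L  W  L  W  L  W  L
Position 14 is L, so the second player wins.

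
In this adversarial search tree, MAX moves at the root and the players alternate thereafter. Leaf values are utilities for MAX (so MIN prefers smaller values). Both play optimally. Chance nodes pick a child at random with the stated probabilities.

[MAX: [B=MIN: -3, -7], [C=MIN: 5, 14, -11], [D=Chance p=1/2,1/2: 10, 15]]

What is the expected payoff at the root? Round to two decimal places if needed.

B (MIN): min(-3, -7) = -7
C (MIN): min(5, 14, -11) = -11
D (Chance): 1/2·10 + 1/2·15 = 12.5
Root (MAX): max(-7, -11, 12.5) = 12.5

12.5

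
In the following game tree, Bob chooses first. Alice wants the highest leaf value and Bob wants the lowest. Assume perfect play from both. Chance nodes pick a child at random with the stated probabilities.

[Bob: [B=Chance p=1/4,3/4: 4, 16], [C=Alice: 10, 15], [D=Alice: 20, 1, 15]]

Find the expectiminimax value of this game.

B (Chance): 1/4·4 + 3/4·16 = 13
C (Alice): max(10, 15) = 15
D (Alice): max(20, 1, 15) = 20
Root (Bob): min(13, 15, 20) = 13

13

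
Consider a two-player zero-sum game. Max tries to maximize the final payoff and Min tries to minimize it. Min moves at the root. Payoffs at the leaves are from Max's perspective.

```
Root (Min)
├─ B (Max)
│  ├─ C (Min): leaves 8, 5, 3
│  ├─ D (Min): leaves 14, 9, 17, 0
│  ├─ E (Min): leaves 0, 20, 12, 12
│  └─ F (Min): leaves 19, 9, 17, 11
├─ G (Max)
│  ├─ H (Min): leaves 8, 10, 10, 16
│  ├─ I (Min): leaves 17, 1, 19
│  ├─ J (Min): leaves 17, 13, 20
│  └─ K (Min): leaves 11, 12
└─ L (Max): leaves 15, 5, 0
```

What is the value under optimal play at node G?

13

H: min(8, 10, 10, 16) = 8
I: min(17, 1, 19) = 1
J: min(17, 13, 20) = 13
K: min(11, 12) = 11
G: max(8, 1, 13, 11) = 13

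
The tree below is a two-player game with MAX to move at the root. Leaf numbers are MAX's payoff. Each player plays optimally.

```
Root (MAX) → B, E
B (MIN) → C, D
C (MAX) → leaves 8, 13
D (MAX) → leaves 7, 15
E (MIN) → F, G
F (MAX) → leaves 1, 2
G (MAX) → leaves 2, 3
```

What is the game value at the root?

13

C (MAX): max(8, 13) = 13
D (MAX): max(7, 15) = 15
B (MIN): min(13, 15) = 13
F (MAX): max(1, 2) = 2
G (MAX): max(2, 3) = 3
E (MIN): min(2, 3) = 2
Root (MAX): max(13, 2) = 13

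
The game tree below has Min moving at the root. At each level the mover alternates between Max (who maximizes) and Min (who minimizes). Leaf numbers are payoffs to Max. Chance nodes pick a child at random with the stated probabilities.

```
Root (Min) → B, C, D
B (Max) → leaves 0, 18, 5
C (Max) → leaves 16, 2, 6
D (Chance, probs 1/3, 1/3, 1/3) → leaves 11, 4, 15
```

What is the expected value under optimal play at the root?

B (Max): max(0, 18, 5) = 18
C (Max): max(16, 2, 6) = 16
D (Chance): 1/3·11 + 1/3·4 + 1/3·15 = 10
Root (Min): min(18, 16, 10) = 10

10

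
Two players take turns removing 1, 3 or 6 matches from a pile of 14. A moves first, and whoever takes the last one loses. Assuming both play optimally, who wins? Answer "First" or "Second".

Second

i:   0  1  2  3  4  5  6  7  8  9 10 11 12 13 14
     W  L  W  L  W  L  W  W  W  W  L  W  L  W  L
Position 14 is L, so the second player wins.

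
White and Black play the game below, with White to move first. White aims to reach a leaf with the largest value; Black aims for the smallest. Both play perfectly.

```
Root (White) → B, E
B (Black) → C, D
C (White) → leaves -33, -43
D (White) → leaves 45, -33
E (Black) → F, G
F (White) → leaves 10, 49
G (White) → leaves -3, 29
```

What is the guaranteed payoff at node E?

F: max(10, 49) = 49
G: max(-3, 29) = 29
E: min(49, 29) = 29

29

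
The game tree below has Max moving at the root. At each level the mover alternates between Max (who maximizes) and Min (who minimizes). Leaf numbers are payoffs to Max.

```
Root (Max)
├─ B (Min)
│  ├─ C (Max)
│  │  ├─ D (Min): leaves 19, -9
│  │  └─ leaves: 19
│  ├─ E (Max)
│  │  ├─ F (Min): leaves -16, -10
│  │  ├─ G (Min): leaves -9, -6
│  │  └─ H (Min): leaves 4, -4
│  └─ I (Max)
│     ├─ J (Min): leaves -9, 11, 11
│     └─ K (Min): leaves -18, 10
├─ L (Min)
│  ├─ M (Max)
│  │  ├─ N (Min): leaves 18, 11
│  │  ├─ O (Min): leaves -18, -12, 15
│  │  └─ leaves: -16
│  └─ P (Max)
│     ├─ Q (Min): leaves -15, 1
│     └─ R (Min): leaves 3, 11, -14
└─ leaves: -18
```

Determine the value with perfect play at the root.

D (Min): min(19, -9) = -9
C (Max): max(-9, 19) = 19
F (Min): min(-16, -10) = -16
G (Min): min(-9, -6) = -9
H (Min): min(4, -4) = -4
E (Max): max(-16, -9, -4) = -4
J (Min): min(-9, 11, 11) = -9
K (Min): min(-18, 10) = -18
I (Max): max(-9, -18) = -9
B (Min): min(19, -4, -9) = -9
N (Min): min(18, 11) = 11
O (Min): min(-18, -12, 15) = -18
M (Max): max(11, -18, -16) = 11
Q (Min): min(-15, 1) = -15
R (Min): min(3, 11, -14) = -14
P (Max): max(-15, -14) = -14
L (Min): min(11, -14) = -14
Root (Max): max(-9, -14, -18) = -9

-9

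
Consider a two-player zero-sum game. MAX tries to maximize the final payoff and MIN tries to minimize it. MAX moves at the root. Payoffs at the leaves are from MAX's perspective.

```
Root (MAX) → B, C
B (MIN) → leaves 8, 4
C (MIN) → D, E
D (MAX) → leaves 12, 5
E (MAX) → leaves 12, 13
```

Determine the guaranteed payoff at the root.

B (MIN): min(8, 4) = 4
D (MAX): max(12, 5) = 12
E (MAX): max(12, 13) = 13
C (MIN): min(12, 13) = 12
Root (MAX): max(4, 12) = 12

12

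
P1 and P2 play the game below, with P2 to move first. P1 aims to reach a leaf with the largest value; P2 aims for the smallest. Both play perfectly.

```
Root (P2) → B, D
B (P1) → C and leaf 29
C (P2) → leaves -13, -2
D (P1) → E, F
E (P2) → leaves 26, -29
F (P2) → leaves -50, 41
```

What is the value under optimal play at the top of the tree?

-29

C (P2): min(-13, -2) = -13
B (P1): max(-13, 29) = 29
E (P2): min(26, -29) = -29
F (P2): min(-50, 41) = -50
D (P1): max(-29, -50) = -29
Root (P2): min(29, -29) = -29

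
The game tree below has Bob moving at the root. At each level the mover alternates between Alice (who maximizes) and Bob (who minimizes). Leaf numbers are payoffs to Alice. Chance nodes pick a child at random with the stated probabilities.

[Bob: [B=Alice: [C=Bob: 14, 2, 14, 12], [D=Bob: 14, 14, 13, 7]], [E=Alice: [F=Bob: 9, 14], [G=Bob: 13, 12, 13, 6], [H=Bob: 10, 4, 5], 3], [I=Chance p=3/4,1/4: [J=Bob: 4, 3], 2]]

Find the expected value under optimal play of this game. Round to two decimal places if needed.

C (Bob): min(14, 2, 14, 12) = 2
D (Bob): min(14, 14, 13, 7) = 7
B (Alice): max(2, 7) = 7
F (Bob): min(9, 14) = 9
G (Bob): min(13, 12, 13, 6) = 6
H (Bob): min(10, 4, 5) = 4
E (Alice): max(9, 6, 4, 3) = 9
J (Bob): min(4, 3) = 3
I (Chance): 3/4·3 + 1/4·2 = 2.75
Root (Bob): min(7, 9, 2.75) = 2.75

2.75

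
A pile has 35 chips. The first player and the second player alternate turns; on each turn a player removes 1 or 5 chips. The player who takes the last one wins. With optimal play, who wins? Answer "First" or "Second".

Mark each pile size as W (mover wins) or L (mover loses):
i:   0  1  2  3  4  5  6  7  8  9 10 11 12 13 14 15 16 17 18 19 20 21 22 23 24 25 26 27 28 29 30 31 32 33 34 35
     L  W  L  W  L  W  L  W  L  W  L  W  L  W  L  W  L  W  L  W  L  W  L  W  L  W  L  W  L  W  L  W  L  W  L  W
Position 35 is W, so the first player wins.

First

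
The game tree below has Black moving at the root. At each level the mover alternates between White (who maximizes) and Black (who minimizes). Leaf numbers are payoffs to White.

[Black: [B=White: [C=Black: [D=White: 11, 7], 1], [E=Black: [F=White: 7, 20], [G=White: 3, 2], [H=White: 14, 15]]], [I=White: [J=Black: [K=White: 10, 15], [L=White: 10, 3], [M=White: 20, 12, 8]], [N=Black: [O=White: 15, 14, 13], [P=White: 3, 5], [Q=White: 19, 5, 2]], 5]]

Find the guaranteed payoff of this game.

3

D (White): max(11, 7) = 11
C (Black): min(11, 1) = 1
F (White): max(7, 20) = 20
G (White): max(3, 2) = 3
H (White): max(14, 15) = 15
E (Black): min(20, 3, 15) = 3
B (White): max(1, 3) = 3
K (White): max(10, 15) = 15
L (White): max(10, 3) = 10
M (White): max(20, 12, 8) = 20
J (Black): min(15, 10, 20) = 10
O (White): max(15, 14, 13) = 15
P (White): max(3, 5) = 5
Q (White): max(19, 5, 2) = 19
N (Black): min(15, 5, 19) = 5
I (White): max(10, 5, 5) = 10
Root (Black): min(3, 10) = 3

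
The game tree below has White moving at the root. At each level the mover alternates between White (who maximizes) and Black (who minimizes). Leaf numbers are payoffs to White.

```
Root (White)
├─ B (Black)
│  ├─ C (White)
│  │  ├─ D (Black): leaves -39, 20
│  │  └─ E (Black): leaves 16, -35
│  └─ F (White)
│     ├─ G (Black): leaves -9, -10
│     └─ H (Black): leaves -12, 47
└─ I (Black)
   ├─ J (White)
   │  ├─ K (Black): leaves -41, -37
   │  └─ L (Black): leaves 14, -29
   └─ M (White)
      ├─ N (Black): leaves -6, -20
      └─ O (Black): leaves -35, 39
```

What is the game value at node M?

N: min(-6, -20) = -20
O: min(-35, 39) = -35
M: max(-20, -35) = -20

-20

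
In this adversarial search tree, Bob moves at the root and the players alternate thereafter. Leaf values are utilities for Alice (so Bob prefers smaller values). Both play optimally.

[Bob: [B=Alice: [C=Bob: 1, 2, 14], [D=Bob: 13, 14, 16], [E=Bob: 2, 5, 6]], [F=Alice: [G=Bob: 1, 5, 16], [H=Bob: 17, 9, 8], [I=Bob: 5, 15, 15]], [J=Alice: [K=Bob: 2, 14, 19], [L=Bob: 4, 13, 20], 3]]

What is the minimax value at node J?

K: min(2, 14, 19) = 2
L: min(4, 13, 20) = 4
J: max(2, 4, 3) = 4

4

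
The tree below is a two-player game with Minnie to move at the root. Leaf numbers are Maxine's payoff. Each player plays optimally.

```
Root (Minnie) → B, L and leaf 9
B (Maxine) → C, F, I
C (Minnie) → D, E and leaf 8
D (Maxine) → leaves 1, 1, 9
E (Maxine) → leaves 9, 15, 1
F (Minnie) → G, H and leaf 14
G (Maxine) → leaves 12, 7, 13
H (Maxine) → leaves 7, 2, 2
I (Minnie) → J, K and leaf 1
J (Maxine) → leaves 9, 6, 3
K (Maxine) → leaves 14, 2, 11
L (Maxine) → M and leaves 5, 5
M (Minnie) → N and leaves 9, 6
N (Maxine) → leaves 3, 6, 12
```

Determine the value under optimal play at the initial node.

6

D (Maxine): max(1, 1, 9) = 9
E (Maxine): max(9, 15, 1) = 15
C (Minnie): min(9, 15, 8) = 8
G (Maxine): max(12, 7, 13) = 13
H (Maxine): max(7, 2, 2) = 7
F (Minnie): min(13, 7, 14) = 7
J (Maxine): max(9, 6, 3) = 9
K (Maxine): max(14, 2, 11) = 14
I (Minnie): min(9, 14, 1) = 1
B (Maxine): max(8, 7, 1) = 8
N (Maxine): max(3, 6, 12) = 12
M (Minnie): min(12, 9, 6) = 6
L (Maxine): max(6, 5, 5) = 6
Root (Minnie): min(8, 6, 9) = 6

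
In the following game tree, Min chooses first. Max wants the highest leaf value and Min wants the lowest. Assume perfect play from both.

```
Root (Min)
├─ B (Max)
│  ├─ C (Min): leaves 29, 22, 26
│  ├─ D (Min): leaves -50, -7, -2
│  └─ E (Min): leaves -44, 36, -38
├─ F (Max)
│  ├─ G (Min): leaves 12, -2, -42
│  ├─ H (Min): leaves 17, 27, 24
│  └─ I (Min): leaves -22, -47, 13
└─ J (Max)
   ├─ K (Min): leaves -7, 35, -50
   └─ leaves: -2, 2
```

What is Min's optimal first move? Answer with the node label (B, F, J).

C (Min): min(29, 22, 26) = 22
D (Min): min(-50, -7, -2) = -50
E (Min): min(-44, 36, -38) = -44
B (Max): max(22, -50, -44) = 22
G (Min): min(12, -2, -42) = -42
H (Min): min(17, 27, 24) = 17
I (Min): min(-22, -47, 13) = -47
F (Max): max(-42, 17, -47) = 17
K (Min): min(-7, 35, -50) = -50
J (Max): max(-50, -2, 2) = 2
Root (Min): min(22, 17, 2) = 2
Min picks the child with the lowest value: J (value 2).

J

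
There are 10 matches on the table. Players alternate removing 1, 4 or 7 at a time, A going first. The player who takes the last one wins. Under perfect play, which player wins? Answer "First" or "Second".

Second

Compute winning (W) and losing (L) positions by backward induction:
i:   0  1  2  3  4  5  6  7  8  9 10
     L  W  L  W  W  L  W  W  L  W  L
Position 10 is L, so the second player wins.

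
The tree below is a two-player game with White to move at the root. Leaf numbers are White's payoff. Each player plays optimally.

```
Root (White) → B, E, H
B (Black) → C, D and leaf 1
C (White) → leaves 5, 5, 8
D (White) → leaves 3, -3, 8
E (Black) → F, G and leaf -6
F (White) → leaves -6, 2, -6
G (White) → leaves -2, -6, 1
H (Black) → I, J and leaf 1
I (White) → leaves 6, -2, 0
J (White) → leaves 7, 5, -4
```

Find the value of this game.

1

C (White): max(5, 5, 8) = 8
D (White): max(3, -3, 8) = 8
B (Black): min(8, 8, 1) = 1
F (White): max(-6, 2, -6) = 2
G (White): max(-2, -6, 1) = 1
E (Black): min(2, 1, -6) = -6
I (White): max(6, -2, 0) = 6
J (White): max(7, 5, -4) = 7
H (Black): min(6, 7, 1) = 1
Root (White): max(1, -6, 1) = 1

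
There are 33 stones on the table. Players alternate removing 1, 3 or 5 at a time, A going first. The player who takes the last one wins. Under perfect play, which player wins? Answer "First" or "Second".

First

Compute winning (W) and losing (L) positions by backward induction:
i:   0  1  2  3  4  5  6  7  8  9 10 11 12 13 14 15 16 17 18 19 20 21 22 23 24 25 26 27 28 29 30 31 32 33
     L  W  L  W  L  W  L  W  L  W  L  W  L  W  L  W  L  W  L  W  L  W  L  W  L  W  L  W  L  W  L  W  L  W
Position 33 is W, so the first player wins.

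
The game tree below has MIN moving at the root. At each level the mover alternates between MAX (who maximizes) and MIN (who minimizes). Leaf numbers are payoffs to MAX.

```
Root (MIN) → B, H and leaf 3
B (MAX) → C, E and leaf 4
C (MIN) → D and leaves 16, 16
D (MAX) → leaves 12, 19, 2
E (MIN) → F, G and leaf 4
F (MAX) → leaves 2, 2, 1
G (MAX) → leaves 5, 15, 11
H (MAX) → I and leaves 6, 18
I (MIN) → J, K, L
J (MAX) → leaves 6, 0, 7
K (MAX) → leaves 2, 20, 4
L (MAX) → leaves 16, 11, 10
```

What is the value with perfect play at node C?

16

D: max(12, 19, 2) = 19
C: min(19, 16, 16) = 16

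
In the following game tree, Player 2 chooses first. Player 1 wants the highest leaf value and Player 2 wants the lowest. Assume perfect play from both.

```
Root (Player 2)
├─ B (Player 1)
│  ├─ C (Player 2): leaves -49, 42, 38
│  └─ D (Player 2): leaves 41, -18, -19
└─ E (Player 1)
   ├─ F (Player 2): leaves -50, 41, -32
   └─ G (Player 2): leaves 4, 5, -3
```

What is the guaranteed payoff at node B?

C: min(-49, 42, 38) = -49
D: min(41, -18, -19) = -19
B: max(-49, -19) = -19

-19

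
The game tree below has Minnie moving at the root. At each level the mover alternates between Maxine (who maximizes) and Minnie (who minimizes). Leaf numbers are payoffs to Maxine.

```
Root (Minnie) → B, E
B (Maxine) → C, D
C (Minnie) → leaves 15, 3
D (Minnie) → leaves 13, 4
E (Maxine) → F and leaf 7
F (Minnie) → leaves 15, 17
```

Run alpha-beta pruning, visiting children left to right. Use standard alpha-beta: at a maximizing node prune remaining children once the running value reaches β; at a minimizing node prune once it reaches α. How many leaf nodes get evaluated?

C [α=-∞,β=+∞]: v=3
D [α=3,β=+∞]: v=4
B [α=-∞,β=+∞]: v=4
F [α=-∞,β=4]: v=15
E [α=-∞,β=4]: v=15 after child 1 ≥ β → β-cutoff, skip 1
Root [α=-∞,β=+∞]: v=4
Leaves evaluated: 6 of 7.

6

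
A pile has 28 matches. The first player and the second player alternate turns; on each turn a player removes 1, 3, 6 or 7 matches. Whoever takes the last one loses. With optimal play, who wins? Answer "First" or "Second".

Compute winning (W) and losing (L) positions by backward induction:
i:   0  1  2  3  4  5  6  7  8  9 10 11 12 13 14 15 16 17 18 19 20 21 22 23 24 25 26 27 28
     W  L  W  L  W  L  W  W  W  W  W  W  W  L  W  L  W  L  W  W  W  W  W  W  W  L  W  L  W
Position 28 is W, so the first player wins.

First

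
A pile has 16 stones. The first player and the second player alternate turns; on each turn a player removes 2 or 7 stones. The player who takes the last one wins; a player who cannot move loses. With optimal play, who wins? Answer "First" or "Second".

First

W/L table (W = player to move can force a win):
i:   0  1  2  3  4  5  6  7  8  9 10 11 12 13 14 15 16
     L  L  W  W  L  L  W  W  W  L  L  W  W  L  L  W  W
Position 16 is W, so the first player wins.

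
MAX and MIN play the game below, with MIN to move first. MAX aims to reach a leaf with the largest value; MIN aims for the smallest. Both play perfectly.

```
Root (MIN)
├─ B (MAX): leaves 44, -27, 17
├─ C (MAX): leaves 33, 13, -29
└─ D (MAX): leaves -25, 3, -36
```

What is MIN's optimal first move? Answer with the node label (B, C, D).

D

B (MAX): max(44, -27, 17) = 44
C (MAX): max(33, 13, -29) = 33
D (MAX): max(-25, 3, -36) = 3
Root (MIN): min(44, 33, 3) = 3
MIN picks the child with the lowest value: D (value 3).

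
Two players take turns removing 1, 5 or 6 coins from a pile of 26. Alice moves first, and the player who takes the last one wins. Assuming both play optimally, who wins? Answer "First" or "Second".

Positions where the player to move wins (W) vs loses (L):
i:   0  1  2  3  4  5  6  7  8  9 10 11 12 13 14 15 16 17 18 19 20 21 22 23 24 25 26
     L  W  L  W  L  W  W  W  W  W  W  L  W  L  W  L  W  W  W  W  W  W  L  W  L  W  L
Position 26 is L, so the second player wins.

Second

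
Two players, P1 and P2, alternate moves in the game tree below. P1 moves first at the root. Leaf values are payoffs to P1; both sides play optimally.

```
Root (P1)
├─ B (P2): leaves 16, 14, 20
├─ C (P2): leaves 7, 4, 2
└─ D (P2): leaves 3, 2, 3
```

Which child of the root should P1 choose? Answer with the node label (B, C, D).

B (P2): min(16, 14, 20) = 14
C (P2): min(7, 4, 2) = 2
D (P2): min(3, 2, 3) = 2
Root (P1): max(14, 2, 2) = 14
P1 picks the child with the highest value: B (value 14).

B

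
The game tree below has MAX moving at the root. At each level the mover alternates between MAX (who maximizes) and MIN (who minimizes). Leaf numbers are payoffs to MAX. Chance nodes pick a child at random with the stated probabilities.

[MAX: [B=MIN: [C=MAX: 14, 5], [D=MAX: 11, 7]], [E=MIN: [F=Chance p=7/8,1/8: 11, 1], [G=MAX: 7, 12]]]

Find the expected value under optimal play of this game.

C (MAX): max(14, 5) = 14
D (MAX): max(11, 7) = 11
B (MIN): min(14, 11) = 11
F (Chance): 7/8·11 + 1/8·1 = 9.75
G (MAX): max(7, 12) = 12
E (MIN): min(9.75, 12) = 9.75
Root (MAX): max(11, 9.75) = 11

11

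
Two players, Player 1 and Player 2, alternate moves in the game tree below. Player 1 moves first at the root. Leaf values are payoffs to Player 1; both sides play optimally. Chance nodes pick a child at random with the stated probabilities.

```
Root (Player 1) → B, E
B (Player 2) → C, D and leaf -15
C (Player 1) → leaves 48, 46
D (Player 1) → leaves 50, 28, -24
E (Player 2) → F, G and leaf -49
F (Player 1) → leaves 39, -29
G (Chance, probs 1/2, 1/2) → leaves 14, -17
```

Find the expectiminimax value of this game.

-15

C (Player 1): max(48, 46) = 48
D (Player 1): max(50, 28, -24) = 50
B (Player 2): min(48, 50, -15) = -15
F (Player 1): max(39, -29) = 39
G (Chance): 1/2·14 + 1/2·-17 = -1.5
E (Player 2): min(39, -1.5, -49) = -49
Root (Player 1): max(-15, -49) = -15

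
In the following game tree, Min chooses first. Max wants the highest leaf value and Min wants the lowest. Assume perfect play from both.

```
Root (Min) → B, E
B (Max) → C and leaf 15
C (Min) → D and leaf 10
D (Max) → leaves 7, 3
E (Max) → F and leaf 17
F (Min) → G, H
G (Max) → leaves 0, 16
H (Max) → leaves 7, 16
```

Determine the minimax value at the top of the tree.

D (Max): max(7, 3) = 7
C (Min): min(7, 10) = 7
B (Max): max(7, 15) = 15
G (Max): max(0, 16) = 16
H (Max): max(7, 16) = 16
F (Min): min(16, 16) = 16
E (Max): max(16, 17) = 17
Root (Min): min(15, 17) = 15

15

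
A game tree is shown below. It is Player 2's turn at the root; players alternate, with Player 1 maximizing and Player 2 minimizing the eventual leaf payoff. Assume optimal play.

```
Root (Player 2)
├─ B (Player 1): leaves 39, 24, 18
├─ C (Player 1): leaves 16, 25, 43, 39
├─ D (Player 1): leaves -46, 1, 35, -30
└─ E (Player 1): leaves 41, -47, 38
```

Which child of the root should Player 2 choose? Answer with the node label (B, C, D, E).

D

B (Player 1): max(39, 24, 18) = 39
C (Player 1): max(16, 25, 43, 39) = 43
D (Player 1): max(-46, 1, 35, -30) = 35
E (Player 1): max(41, -47, 38) = 41
Root (Player 2): min(39, 43, 35, 41) = 35
Player 2 picks the child with the lowest value: D (value 35).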